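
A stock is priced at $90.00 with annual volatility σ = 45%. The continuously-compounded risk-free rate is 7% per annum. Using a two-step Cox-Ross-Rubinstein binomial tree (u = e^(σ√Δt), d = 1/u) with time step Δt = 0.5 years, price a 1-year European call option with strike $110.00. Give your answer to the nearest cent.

CRR parameters: u = e^(σ√Δt) = e^(0.45·√0.5) = 1.3746, d = 1/u = 0.7275
Per-period rate: rΔt = 0.07·0.5 = 0.035, so R = e^0.035 = 1.0356
Risk-neutral probability p = (e^0.035 − 0.7275)/(1.3746 − 0.7275) = 0.3082/0.6472 = 0.4762
Terminal stock prices: S_uu = 170.1, S_ud = 90, S_dd = 47.63
Terminal payoffs (S − K): max(60.07, 0) = 60.07, max(-20, 0) = 0, max(-62.37, 0) = 0
Node u (S = 123.7): V_u = e^(−0.035)·[0.4762·60.0693 + 0.5238·0.0000] = 27.6184
Node d (S = 65.47): V_d = e^(−0.035)·[0.4762·0.0000 + 0.5238·0.0000] = 0.0000
Node 0 (S = 90): V_0 = e^(−0.035)·[0.4762·27.6184 + 0.5238·0.0000] = 12.6982

$12.70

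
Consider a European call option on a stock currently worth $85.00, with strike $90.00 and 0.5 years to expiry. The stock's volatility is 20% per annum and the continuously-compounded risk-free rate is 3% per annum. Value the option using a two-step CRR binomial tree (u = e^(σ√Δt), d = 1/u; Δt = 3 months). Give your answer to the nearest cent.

$3.58

CRR parameters: u = e^(σ√Δt) = e^(0.2·√0.25) = 1.1052, d = 1/u = 0.9048
Per-period rate: rΔt = 0.03·0.25 = 0.0075, so R = e^0.0075 = 1.0075
Risk-neutral probability p = (e^0.0075 − 0.9048)/(1.1052 − 0.9048) = 0.1027/0.2003 = 0.5126
Terminal stock prices: S_uu = 103.8, S_ud = 85, S_dd = 69.59
Terminal payoffs (S − K): max(13.82, 0) = 13.82, max(-5, 0) = 0, max(-20.41, 0) = 0
Node u (S = 93.94): V_u = e^(−0.0075)·[0.5126·13.8192 + 0.4874·0.0000] = 7.0308
Node d (S = 76.91): V_d = e^(−0.0075)·[0.5126·0.0000 + 0.4874·0.0000] = 0.0000
Node 0 (S = 85): V_0 = e^(−0.0075)·[0.5126·7.0308 + 0.4874·0.0000] = 3.5771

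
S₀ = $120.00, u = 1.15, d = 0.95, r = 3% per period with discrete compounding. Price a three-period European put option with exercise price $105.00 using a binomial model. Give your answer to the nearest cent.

Risk-neutral probability p = (1 + 0.03 − 0.95)/(1.15 − 0.95) = 0.0800/0.2000 = 0.4000
Terminal stock prices: S_uuu = 182.5, S_uud = 150.8, S_udd = 124.5, S_ddd = 102.9
Terminal payoffs (K − S): max(-77.5, 0) = 0, max(-45.76, 0) = 0, max(-19.55, 0) = 0, max(2.115, 0) = 2.115
Node uu (S = 158.7): V_uu = 1/1.03·[0.4000·0.0000 + 0.6000·0.0000] = 0.0000
Node ud (S = 131.1): V_ud = 1/1.03·[0.4000·0.0000 + 0.6000·0.0000] = 0.0000
Node dd (S = 108.3): V_dd = 1/1.03·[0.4000·0.0000 + 0.6000·2.1150] = 1.2320
Node u (S = 138): V_u = 1/1.03·[0.4000·0.0000 + 0.6000·0.0000] = 0.0000
Node d (S = 114): V_d = 1/1.03·[0.4000·0.0000 + 0.6000·1.2320] = 0.7177
Node 0 (S = 120): V_0 = 1/1.03·[0.4000·0.0000 + 0.6000·0.7177] = 0.4181

$0.42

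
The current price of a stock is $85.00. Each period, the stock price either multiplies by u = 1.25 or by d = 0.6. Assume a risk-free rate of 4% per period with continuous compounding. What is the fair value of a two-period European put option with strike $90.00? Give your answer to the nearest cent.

Risk-neutral probability p = (e^0.04 − 0.6)/(1.25 − 0.6) = 0.4408/0.6500 = 0.6782
Terminal stock prices: S_uu = 132.8, S_ud = 63.75, S_dd = 30.6
Terminal payoffs (K − S): max(-42.81, 0) = 0, max(26.25, 0) = 26.25, max(59.4, 0) = 59.4
Node u (S = 106.2): V_u = e^(−0.04)·[0.6782·0.0000 + 0.3218·26.2500] = 8.1168
Node d (S = 51): V_d = e^(−0.04)·[0.6782·26.2500 + 0.3218·59.4000] = 35.4710
Node 0 (S = 85): V_0 = e^(−0.04)·[0.6782·8.1168 + 0.3218·35.4710] = 16.2567

$16.26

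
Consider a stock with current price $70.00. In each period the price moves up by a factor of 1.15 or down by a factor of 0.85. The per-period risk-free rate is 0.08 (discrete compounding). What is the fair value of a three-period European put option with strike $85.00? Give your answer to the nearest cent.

$5.15

Risk-neutral probability p = (1 + 0.08 − 0.85)/(1.15 − 0.85) = 0.2300/0.3000 = 0.7667
Terminal stock prices: S_uuu = 106.5, S_uud = 78.69, S_udd = 58.16, S_ddd = 42.99
Terminal payoffs (K − S): max(-21.46, 0) = 0, max(6.311, 0) = 6.311, max(26.84, 0) = 26.84, max(42.01, 0) = 42.01
Node uu (S = 92.57): V_uu = 1/1.08·[0.7667·0.0000 + 0.2333·6.3113] = 1.3635
Node ud (S = 68.42): V_ud = 1/1.08·[0.7667·6.3113 + 0.2333·26.8388] = 10.2787
Node dd (S = 50.57): V_dd = 1/1.08·[0.7667·26.8388 + 0.2333·42.0113] = 28.1287
Node u (S = 80.5): V_u = 1/1.08·[0.7667·1.3635 + 0.2333·10.2787] = 3.1887
Node d (S = 59.5): V_d = 1/1.08·[0.7667·10.2787 + 0.2333·28.1287] = 13.3738
Node 0 (S = 70): V_0 = 1/1.08·[0.7667·3.1887 + 0.2333·13.3738] = 5.1530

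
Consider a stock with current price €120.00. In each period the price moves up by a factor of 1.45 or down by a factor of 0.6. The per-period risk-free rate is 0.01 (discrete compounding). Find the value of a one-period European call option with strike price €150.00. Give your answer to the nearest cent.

€11.46

Risk-neutral probability p = (1 + 0.01 − 0.6)/(1.45 − 0.6) = 0.4100/0.8500 = 0.4824
Terminal stock prices: S_u = 174, S_d = 72
Terminal payoffs (S − K): max(24, 0) = 24, max(-78, 0) = 0
Node 0 (S = 120): V_0 = 1/1.01·[0.4824·24.0000 + 0.5176·0.0000] = 11.4619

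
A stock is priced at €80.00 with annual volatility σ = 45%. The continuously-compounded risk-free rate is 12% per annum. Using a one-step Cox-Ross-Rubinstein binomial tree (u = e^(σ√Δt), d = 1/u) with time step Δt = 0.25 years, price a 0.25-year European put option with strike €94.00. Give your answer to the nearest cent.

CRR parameters: u = e^(σ√Δt) = e^(0.45·√0.25) = 1.2523, d = 1/u = 0.7985
Per-period rate: rΔt = 0.12·0.25 = 0.03, so R = e^0.03 = 1.0305
Risk-neutral probability p = (e^0.03 − 0.7985)/(1.2523 − 0.7985) = 0.2319/0.4538 = 0.5111
Terminal stock prices: S_u = 100.2, S_d = 63.88
Terminal payoffs (K − S): max(-6.186, 0) = 0, max(30.12, 0) = 30.12
Node 0 (S = 80): V_0 = e^(−0.03)·[0.5111·0.0000 + 0.4889·30.1187] = 14.2900

€14.29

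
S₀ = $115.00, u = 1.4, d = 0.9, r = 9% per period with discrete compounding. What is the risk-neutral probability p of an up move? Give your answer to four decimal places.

p = 0.3800

Risk-neutral probability p = (1 + 0.09 − 0.9)/(1.4 − 0.9) = 0.1900/0.5000 = 0.3800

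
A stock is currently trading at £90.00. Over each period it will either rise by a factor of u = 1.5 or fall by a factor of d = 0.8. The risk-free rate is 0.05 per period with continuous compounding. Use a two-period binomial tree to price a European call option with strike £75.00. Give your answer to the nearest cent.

£28.61

Risk-neutral probability p = (e^0.05 − 0.8)/(1.5 − 0.8) = 0.2513/0.7000 = 0.3590
Terminal stock prices: S_uu = 202.5, S_ud = 108, S_dd = 57.6
Terminal payoffs (S − K): max(127.5, 0) = 127.5, max(33, 0) = 33, max(-17.4, 0) = 0
Node u (S = 135): V_u = e^(−0.05)·[0.3590·127.5000 + 0.6410·33.0000] = 63.6578
Node d (S = 72): V_d = e^(−0.05)·[0.3590·33.0000 + 0.6410·0.0000] = 11.2679
Node 0 (S = 90): V_0 = e^(−0.05)·[0.3590·63.6578 + 0.6410·11.2679] = 28.6070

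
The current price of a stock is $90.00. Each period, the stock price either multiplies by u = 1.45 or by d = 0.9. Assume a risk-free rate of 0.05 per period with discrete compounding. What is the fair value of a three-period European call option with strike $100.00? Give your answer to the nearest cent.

Risk-neutral probability p = (1 + 0.05 − 0.9)/(1.45 − 0.9) = 0.1500/0.5500 = 0.2727
Terminal stock prices: S_uuu = 274.4, S_uud = 170.3, S_udd = 105.7, S_ddd = 65.61
Terminal payoffs (S − K): max(174.4, 0) = 174.4, max(70.3, 0) = 70.3, max(5.705, 0) = 5.705, max(-34.39, 0) = 0
Node uu (S = 189.2): V_uu = 1/1.05·[0.2727·174.3762 + 0.7273·70.3025] = 93.9869
Node ud (S = 117.5): V_ud = 1/1.05·[0.2727·70.3025 + 0.7273·5.7050] = 22.2119
Node dd (S = 72.9): V_dd = 1/1.05·[0.2727·5.7050 + 0.7273·0.0000] = 1.4818
Node u (S = 130.5): V_u = 1/1.05·[0.2727·93.9869 + 0.7273·22.2119] = 39.7971
Node d (S = 81): V_d = 1/1.05·[0.2727·22.2119 + 0.7273·1.4818] = 6.7957
Node 0 (S = 90): V_0 = 1/1.05·[0.2727·39.7971 + 0.7273·6.7957] = 15.0439

$15.04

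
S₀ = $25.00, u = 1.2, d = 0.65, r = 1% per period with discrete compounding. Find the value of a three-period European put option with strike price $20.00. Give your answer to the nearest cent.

Risk-neutral probability p = (1 + 0.01 − 0.65)/(1.2 − 0.65) = 0.3600/0.5500 = 0.6545
Terminal stock prices: S_uuu = 43.2, S_uud = 23.4, S_udd = 12.68, S_ddd = 6.866
Terminal payoffs (K − S): max(-23.2, 0) = 0, max(-3.4, 0) = 0, max(7.325, 0) = 7.325, max(13.13, 0) = 13.13
Node uu (S = 36): V_uu = 1/1.01·[0.6545·0.0000 + 0.3455·0.0000] = 0.0000
Node ud (S = 19.5): V_ud = 1/1.01·[0.6545·0.0000 + 0.3455·7.3250] = 2.5054
Node dd (S = 10.56): V_dd = 1/1.01·[0.6545·7.3250 + 0.3455·13.1344] = 9.2395
Node u (S = 30): V_u = 1/1.01·[0.6545·0.0000 + 0.3455·2.5054] = 0.8569
Node d (S = 16.25): V_d = 1/1.01·[0.6545·2.5054 + 0.3455·9.2395] = 4.7839
Node 0 (S = 25): V_0 = 1/1.01·[0.6545·0.8569 + 0.3455·4.7839] = 2.1916

$2.19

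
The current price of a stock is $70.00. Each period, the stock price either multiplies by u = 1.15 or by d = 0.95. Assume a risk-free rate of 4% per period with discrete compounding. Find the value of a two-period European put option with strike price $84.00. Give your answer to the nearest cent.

$9.27

Risk-neutral probability p = (1 + 0.04 − 0.95)/(1.15 − 0.95) = 0.0900/0.2000 = 0.4500
Terminal stock prices: S_uu = 92.57, S_ud = 76.47, S_dd = 63.17
Terminal payoffs (K − S): max(-8.575, 0) = 0, max(7.525, 0) = 7.525, max(20.83, 0) = 20.83
Node u (S = 80.5): V_u = 1/1.04·[0.4500·0.0000 + 0.5500·7.5250] = 3.9796
Node d (S = 66.5): V_d = 1/1.04·[0.4500·7.5250 + 0.5500·20.8250] = 14.2692
Node 0 (S = 70): V_0 = 1/1.04·[0.4500·3.9796 + 0.5500·14.2692] = 9.2682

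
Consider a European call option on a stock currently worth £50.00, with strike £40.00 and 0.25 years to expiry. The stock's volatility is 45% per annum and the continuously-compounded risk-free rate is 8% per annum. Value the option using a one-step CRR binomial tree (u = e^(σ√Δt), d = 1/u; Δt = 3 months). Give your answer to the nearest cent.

£10.83

CRR parameters: u = e^(σ√Δt) = e^(0.45·√0.25) = 1.2523, d = 1/u = 0.7985
Per-period rate: rΔt = 0.08·0.25 = 0.02, so R = e^0.02 = 1.0202
Risk-neutral probability p = (e^0.02 − 0.7985)/(1.2523 − 0.7985) = 0.2217/0.4538 = 0.4885
Terminal stock prices: S_u = 62.62, S_d = 39.93
Terminal payoffs (S − K): max(22.62, 0) = 22.62, max(-0.07419, 0) = 0
Node 0 (S = 50): V_0 = e^(−0.02)·[0.4885·22.6161 + 0.5115·0.0000] = 10.8292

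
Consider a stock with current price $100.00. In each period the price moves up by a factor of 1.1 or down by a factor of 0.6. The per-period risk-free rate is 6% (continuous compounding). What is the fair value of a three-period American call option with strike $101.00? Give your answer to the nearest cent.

$21.13

Risk-neutral probability p = (e^0.06 − 0.6)/(1.1 − 0.6) = 0.4618/0.5000 = 0.9237
Terminal stock prices: S_uuu = 133.1, S_uud = 72.6, S_udd = 39.6, S_ddd = 21.6
Terminal payoffs (S − K): max(32.1, 0) = 32.1, max(-28.4, 0) = 0, max(-61.4, 0) = 0, max(-79.4, 0) = 0
Node uu (S = 121): continuation = e^(−0.06)·[0.9237·32.1000 + 0.0763·0.0000] = 27.9232; exercise value = 20.0000 ≤ continuation, so V_uu = 27.9232
Node ud (S = 66): continuation = e^(−0.06)·[0.9237·0.0000 + 0.0763·0.0000] = 0.0000; exercise value = 0.0000 ≤ continuation, so V_ud = 0.0000
Node dd (S = 36): continuation = e^(−0.06)·[0.9237·0.0000 + 0.0763·0.0000] = 0.0000; exercise value = 0.0000 ≤ continuation, so V_dd = 0.0000
Node u (S = 110): continuation = e^(−0.06)·[0.9237·27.9232 + 0.0763·0.0000] = 24.2899; exercise value = 9.0000 ≤ continuation, so V_u = 24.2899
Node d (S = 60): continuation = e^(−0.06)·[0.9237·0.0000 + 0.0763·0.0000] = 0.0000; exercise value = 0.0000 ≤ continuation, so V_d = 0.0000
Node 0 (S = 100): continuation = e^(−0.06)·[0.9237·24.2899 + 0.0763·0.0000] = 21.1294; exercise value = 0.0000 ≤ continuation, so V_0 = 21.1294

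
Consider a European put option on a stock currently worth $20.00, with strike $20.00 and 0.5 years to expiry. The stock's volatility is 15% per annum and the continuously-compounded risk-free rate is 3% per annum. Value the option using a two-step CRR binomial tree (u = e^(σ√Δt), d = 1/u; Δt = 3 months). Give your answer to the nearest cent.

CRR parameters: u = e^(σ√Δt) = e^(0.15·√0.25) = 1.0779, d = 1/u = 0.9277
Per-period rate: rΔt = 0.03·0.25 = 0.0075, so R = e^0.0075 = 1.0075
Risk-neutral probability p = (e^0.0075 − 0.9277)/(1.0779 − 0.9277) = 0.0798/0.1501 = 0.5314
Terminal stock prices: S_uu = 23.24, S_ud = 20, S_dd = 17.21
Terminal payoffs (K − S): max(-3.237, 0) = 0, max(0, 0) = 0, max(2.786, 0) = 2.786
Node u (S = 21.56): V_u = e^(−0.0075)·[0.5314·0.0000 + 0.4686·0.0000] = 0.0000
Node d (S = 18.55): V_d = e^(−0.0075)·[0.5314·0.0000 + 0.4686·2.7858] = 1.2957
Node 0 (S = 20): V_0 = e^(−0.0075)·[0.5314·0.0000 + 0.4686·1.2957] = 0.6026

$0.60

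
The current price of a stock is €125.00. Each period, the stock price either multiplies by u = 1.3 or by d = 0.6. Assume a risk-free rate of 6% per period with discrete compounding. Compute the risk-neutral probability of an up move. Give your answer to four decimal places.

p = 0.6571

Risk-neutral probability p = (1 + 0.06 − 0.6)/(1.3 − 0.6) = 0.4600/0.7000 = 0.6571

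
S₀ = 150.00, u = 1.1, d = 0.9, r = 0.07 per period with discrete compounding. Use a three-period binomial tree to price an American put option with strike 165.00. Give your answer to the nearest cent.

Risk-neutral probability p = (1 + 0.07 − 0.9)/(1.1 − 0.9) = 0.1700/0.2000 = 0.8500
Terminal stock prices: S_uuu = 199.7, S_uud = 163.4, S_udd = 133.7, S_ddd = 109.4
Terminal payoffs (K − S): max(-34.65, 0) = 0, max(1.65, 0) = 1.65, max(31.35, 0) = 31.35, max(55.65, 0) = 55.65
Node uu (S = 181.5): continuation = 1/1.07·[0.8500·0.0000 + 0.1500·1.6500] = 0.2313; exercise value = 0.0000 ≤ continuation, so V_uu = 0.2313
Node ud (S = 148.5): continuation = 1/1.07·[0.8500·1.6500 + 0.1500·31.3500] = 5.7056; exercise value = 16.5000 > continuation, so V_ud = 16.5000 (exercise)
Node dd (S = 121.5): continuation = 1/1.07·[0.8500·31.3500 + 0.1500·55.6500] = 32.7056; exercise value = 43.5000 > continuation, so V_dd = 43.5000 (exercise)
Node u (S = 165): continuation = 1/1.07·[0.8500·0.2313 + 0.1500·16.5000] = 2.4968; exercise value = 0.0000 ≤ continuation, so V_u = 2.4968
Node d (S = 135): continuation = 1/1.07·[0.8500·16.5000 + 0.1500·43.5000] = 19.2056; exercise value = 30.0000 > continuation, so V_d = 30.0000 (exercise)
Node 0 (S = 150): continuation = 1/1.07·[0.8500·2.4968 + 0.1500·30.0000] = 6.1891; exercise value = 15.0000 > continuation, so V_0 = 15.0000 (exercise)

15.00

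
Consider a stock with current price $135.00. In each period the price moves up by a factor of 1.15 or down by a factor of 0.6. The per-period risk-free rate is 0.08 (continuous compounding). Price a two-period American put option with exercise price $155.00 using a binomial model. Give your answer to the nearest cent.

$20.00

Risk-neutral probability p = (e^0.08 − 0.6)/(1.15 − 0.6) = 0.4833/0.5500 = 0.8787
Terminal stock prices: S_uu = 178.5, S_ud = 93.15, S_dd = 48.6
Terminal payoffs (K − S): max(-23.54, 0) = 0, max(61.85, 0) = 61.85, max(106.4, 0) = 106.4
Node u (S = 155.2): continuation = e^(−0.08)·[0.8787·0.0000 + 0.1213·61.8500] = 6.9254; exercise value = 0.0000 ≤ continuation, so V_u = 6.9254
Node d (S = 81): continuation = e^(−0.08)·[0.8787·61.8500 + 0.1213·106.4000] = 62.0830; exercise value = 74.0000 > continuation, so V_d = 74.0000 (exercise)
Node 0 (S = 135): continuation = e^(−0.08)·[0.8787·6.9254 + 0.1213·74.0000] = 13.9033; exercise value = 20.0000 > continuation, so V_0 = 20.0000 (exercise)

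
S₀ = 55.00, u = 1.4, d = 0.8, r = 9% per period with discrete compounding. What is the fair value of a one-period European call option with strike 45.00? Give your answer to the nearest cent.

Risk-neutral probability p = (1 + 0.09 − 0.8)/(1.4 − 0.8) = 0.2900/0.6000 = 0.4833
Terminal stock prices: S_u = 77, S_d = 44
Terminal payoffs (S − K): max(32, 0) = 32, max(-1, 0) = 0
Node 0 (S = 55): V_0 = 1/1.09·[0.4833·32.0000 + 0.5167·0.0000] = 14.1896

14.19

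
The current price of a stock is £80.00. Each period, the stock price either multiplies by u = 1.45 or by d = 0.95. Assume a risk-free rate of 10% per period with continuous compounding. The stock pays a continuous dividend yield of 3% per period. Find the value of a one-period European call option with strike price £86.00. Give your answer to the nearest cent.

£6.65

Per-period risk-free factor R = e^0.1 = 1.1052; dividend-adjusted growth = e^(0.1−0.03) = 1.0725.
Risk-neutral probability p = (1.0725 − 0.95)/(1.45 − 0.95) = 0.1225/0.5000 = 0.2450
Terminal stock prices: S_u = 116, S_d = 76
Terminal payoffs (S − K): max(30, 0) = 30, max(-10, 0) = 0
Node 0 (S = 80): V_0 = e^(−0.1)·[0.2450·30.0000 + 0.7550·0.0000] = 6.6510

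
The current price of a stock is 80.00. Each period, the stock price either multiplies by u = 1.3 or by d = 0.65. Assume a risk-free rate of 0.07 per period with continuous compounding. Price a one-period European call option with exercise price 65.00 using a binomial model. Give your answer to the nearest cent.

23.64

Risk-neutral probability p = (e^0.07 − 0.65)/(1.3 − 0.65) = 0.4225/0.6500 = 0.6500
Terminal stock prices: S_u = 104, S_d = 52
Terminal payoffs (S − K): max(39, 0) = 39, max(-13, 0) = 0
Node 0 (S = 80): V_0 = e^(−0.07)·[0.6500·39.0000 + 0.3500·0.0000] = 23.6366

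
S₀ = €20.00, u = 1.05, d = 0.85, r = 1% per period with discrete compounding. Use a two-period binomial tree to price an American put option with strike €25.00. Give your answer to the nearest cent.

Risk-neutral probability p = (1 + 0.01 − 0.85)/(1.05 − 0.85) = 0.1600/0.2000 = 0.8000
Terminal stock prices: S_uu = 22.05, S_ud = 17.85, S_dd = 14.45
Terminal payoffs (K − S): max(2.95, 0) = 2.95, max(7.15, 0) = 7.15, max(10.55, 0) = 10.55
Node u (S = 21): continuation = 1/1.01·[0.8000·2.9500 + 0.2000·7.1500] = 3.7525; exercise value = 4.0000 > continuation, so V_u = 4.0000 (exercise)
Node d (S = 17): continuation = 1/1.01·[0.8000·7.1500 + 0.2000·10.5500] = 7.7525; exercise value = 8.0000 > continuation, so V_d = 8.0000 (exercise)
Node 0 (S = 20): continuation = 1/1.01·[0.8000·4.0000 + 0.2000·8.0000] = 4.7525; exercise value = 5.0000 > continuation, so V_0 = 5.0000 (exercise)

€5.00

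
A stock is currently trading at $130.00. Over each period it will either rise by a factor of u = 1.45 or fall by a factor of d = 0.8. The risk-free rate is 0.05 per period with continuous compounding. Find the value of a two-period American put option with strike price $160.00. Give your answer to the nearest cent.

$34.65

Risk-neutral probability p = (e^0.05 − 0.8)/(1.45 − 0.8) = 0.2513/0.6500 = 0.3866
Terminal stock prices: S_uu = 273.3, S_ud = 150.8, S_dd = 83.2
Terminal payoffs (K − S): max(-113.3, 0) = 0, max(9.2, 0) = 9.2, max(76.8, 0) = 76.8
Node u (S = 188.5): continuation = e^(−0.05)·[0.3866·0.0000 + 0.6134·9.2000] = 5.3683; exercise value = 0.0000 ≤ continuation, so V_u = 5.3683
Node d (S = 104): continuation = e^(−0.05)·[0.3866·9.2000 + 0.6134·76.8000] = 48.1967; exercise value = 56.0000 > continuation, so V_d = 56.0000 (exercise)
Node 0 (S = 130): continuation = e^(−0.05)·[0.3866·5.3683 + 0.6134·56.0000] = 34.6507; exercise value = 30.0000 ≤ continuation, so V_0 = 34.6507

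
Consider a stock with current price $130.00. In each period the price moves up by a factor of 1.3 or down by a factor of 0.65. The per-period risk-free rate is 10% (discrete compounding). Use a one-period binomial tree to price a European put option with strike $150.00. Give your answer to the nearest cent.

$18.32

Risk-neutral probability p = (1 + 0.1 − 0.65)/(1.3 − 0.65) = 0.4500/0.6500 = 0.6923
Terminal stock prices: S_u = 169, S_d = 84.5
Terminal payoffs (K − S): max(-19, 0) = 0, max(65.5, 0) = 65.5
Node 0 (S = 130): V_0 = 1/1.1·[0.6923·0.0000 + 0.3077·65.5000] = 18.3217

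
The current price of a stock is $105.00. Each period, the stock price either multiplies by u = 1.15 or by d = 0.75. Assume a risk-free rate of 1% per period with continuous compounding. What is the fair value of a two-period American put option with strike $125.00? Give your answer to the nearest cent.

$23.70

Risk-neutral probability p = (e^0.01 − 0.75)/(1.15 − 0.75) = 0.2601/0.4000 = 0.6501
Terminal stock prices: S_uu = 138.9, S_ud = 90.56, S_dd = 59.06
Terminal payoffs (K − S): max(-13.86, 0) = 0, max(34.44, 0) = 34.44, max(65.94, 0) = 65.94
Node u (S = 120.7): continuation = e^(−0.01)·[0.6501·0.0000 + 0.3499·34.4375] = 11.9289; exercise value = 4.2500 ≤ continuation, so V_u = 11.9289
Node d (S = 78.75): continuation = e^(−0.01)·[0.6501·34.4375 + 0.3499·65.9375] = 45.0062; exercise value = 46.2500 > continuation, so V_d = 46.2500 (exercise)
Node 0 (S = 105): continuation = e^(−0.01)·[0.6501·11.9289 + 0.3499·46.2500] = 23.6988; exercise value = 20.0000 ≤ continuation, so V_0 = 23.6988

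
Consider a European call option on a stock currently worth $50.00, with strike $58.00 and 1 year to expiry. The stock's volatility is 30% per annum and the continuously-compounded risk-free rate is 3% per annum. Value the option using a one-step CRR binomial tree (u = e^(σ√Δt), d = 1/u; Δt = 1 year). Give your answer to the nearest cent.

CRR parameters: u = e^(σ√Δt) = e^(0.3·√1) = 1.3499, d = 1/u = 0.7408
Per-period rate: rΔt = 0.03·1 = 0.03, so R = e^0.03 = 1.0305
Risk-neutral probability p = (e^0.03 − 0.7408)/(1.3499 − 0.7408) = 0.2896/0.6090 = 0.4756
Terminal stock prices: S_u = 67.49, S_d = 37.04
Terminal payoffs (S − K): max(9.493, 0) = 9.493, max(-20.96, 0) = 0
Node 0 (S = 50): V_0 = e^(−0.03)·[0.4756·9.4929 + 0.5244·0.0000] = 4.3811

$4.38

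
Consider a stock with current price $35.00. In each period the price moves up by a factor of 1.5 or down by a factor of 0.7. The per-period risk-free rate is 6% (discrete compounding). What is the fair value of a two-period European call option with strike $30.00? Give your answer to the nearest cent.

$11.76

Risk-neutral probability p = (1 + 0.06 − 0.7)/(1.5 − 0.7) = 0.3600/0.8000 = 0.4500
Terminal stock prices: S_uu = 78.75, S_ud = 36.75, S_dd = 17.15
Terminal payoffs (S − K): max(48.75, 0) = 48.75, max(6.75, 0) = 6.75, max(-12.85, 0) = 0
Node u (S = 52.5): V_u = 1/1.06·[0.4500·48.7500 + 0.5500·6.7500] = 24.1981
Node d (S = 24.5): V_d = 1/1.06·[0.4500·6.7500 + 0.5500·0.0000] = 2.8656
Node 0 (S = 35): V_0 = 1/1.06·[0.4500·24.1981 + 0.5500·2.8656] = 11.7596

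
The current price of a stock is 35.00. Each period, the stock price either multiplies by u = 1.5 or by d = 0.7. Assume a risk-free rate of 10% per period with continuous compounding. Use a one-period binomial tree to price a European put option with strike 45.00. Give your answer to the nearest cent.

Risk-neutral probability p = (e^0.1 − 0.7)/(1.5 − 0.7) = 0.4052/0.8000 = 0.5065
Terminal stock prices: S_u = 52.5, S_d = 24.5
Terminal payoffs (K − S): max(-7.5, 0) = 0, max(20.5, 0) = 20.5
Node 0 (S = 35): V_0 = e^(−0.1)·[0.5065·0.0000 + 0.4935·20.5000] = 9.1547

9.15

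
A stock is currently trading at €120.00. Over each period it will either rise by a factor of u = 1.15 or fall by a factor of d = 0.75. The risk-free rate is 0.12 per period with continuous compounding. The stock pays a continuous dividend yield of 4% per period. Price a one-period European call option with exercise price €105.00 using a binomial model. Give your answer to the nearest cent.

Per-period risk-free factor R = e^0.12 = 1.1275; dividend-adjusted growth = e^(0.12−0.04) = 1.0833.
Risk-neutral probability p = (1.0833 − 0.75)/(1.15 − 0.75) = 0.3333/0.4000 = 0.8332
Terminal stock prices: S_u = 138, S_d = 90
Terminal payoffs (S − K): max(33, 0) = 33, max(-15, 0) = 0
Node 0 (S = 120): V_0 = e^(−0.12)·[0.8332·33.0000 + 0.1668·0.0000] = 24.3869

€24.39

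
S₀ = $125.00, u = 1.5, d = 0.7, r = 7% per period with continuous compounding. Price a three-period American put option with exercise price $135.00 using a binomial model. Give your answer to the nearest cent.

Risk-neutral probability p = (e^0.07 − 0.7)/(1.5 − 0.7) = 0.3725/0.8000 = 0.4656
Terminal stock prices: S_uuu = 421.9, S_uud = 196.9, S_udd = 91.87, S_ddd = 42.87
Terminal payoffs (K − S): max(-286.9, 0) = 0, max(-61.88, 0) = 0, max(43.13, 0) = 43.13, max(92.12, 0) = 92.12
Node uu (S = 281.2): continuation = e^(−0.07)·[0.4656·0.0000 + 0.5344·0.0000] = 0.0000; exercise value = 0.0000 ≤ continuation, so V_uu = 0.0000
Node ud (S = 131.2): continuation = e^(−0.07)·[0.4656·0.0000 + 0.5344·43.1250] = 21.4865; exercise value = 3.7500 ≤ continuation, so V_ud = 21.4865
Node dd (S = 61.25): continuation = e^(−0.07)·[0.4656·43.1250 + 0.5344·92.1250] = 64.6232; exercise value = 73.7500 > continuation, so V_dd = 73.7500 (exercise)
Node u (S = 187.5): continuation = e^(−0.07)·[0.4656·0.0000 + 0.5344·21.4865] = 10.7054; exercise value = 0.0000 ≤ continuation, so V_u = 10.7054
Node d (S = 87.5): continuation = e^(−0.07)·[0.4656·21.4865 + 0.5344·73.7500] = 46.0736; exercise value = 47.5000 > continuation, so V_d = 47.5000 (exercise)
Node 0 (S = 125): continuation = e^(−0.07)·[0.4656·10.7054 + 0.5344·47.5000] = 28.3141; exercise value = 10.0000 ≤ continuation, so V_0 = 28.3141

$28.31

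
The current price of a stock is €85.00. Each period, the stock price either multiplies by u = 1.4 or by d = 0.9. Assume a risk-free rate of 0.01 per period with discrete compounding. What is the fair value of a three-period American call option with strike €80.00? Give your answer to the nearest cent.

Risk-neutral probability p = (1 + 0.01 − 0.9)/(1.4 − 0.9) = 0.1100/0.5000 = 0.2200
Terminal stock prices: S_uuu = 233.2, S_uud = 149.9, S_udd = 96.39, S_ddd = 61.97
Terminal payoffs (S − K): max(153.2, 0) = 153.2, max(69.94, 0) = 69.94, max(16.39, 0) = 16.39, max(-18.03, 0) = 0
Node uu (S = 166.6): continuation = 1/1.01·[0.2200·153.2400 + 0.7800·69.9400] = 87.3921; exercise value = 86.6000 ≤ continuation, so V_uu = 87.3921
Node ud (S = 107.1): continuation = 1/1.01·[0.2200·69.9400 + 0.7800·16.3900] = 27.8921; exercise value = 27.1000 ≤ continuation, so V_ud = 27.8921
Node dd (S = 68.85): continuation = 1/1.01·[0.2200·16.3900 + 0.7800·0.0000] = 3.5701; exercise value = 0.0000 ≤ continuation, so V_dd = 3.5701
Node u (S = 119): continuation = 1/1.01·[0.2200·87.3921 + 0.7800·27.8921] = 40.5763; exercise value = 39.0000 ≤ continuation, so V_u = 40.5763
Node d (S = 76.5): continuation = 1/1.01·[0.2200·27.8921 + 0.7800·3.5701] = 8.8326; exercise value = 0.0000 ≤ continuation, so V_d = 8.8326
Node 0 (S = 85): continuation = 1/1.01·[0.2200·40.5763 + 0.7800·8.8326] = 15.6596; exercise value = 5.0000 ≤ continuation, so V_0 = 15.6596

€15.66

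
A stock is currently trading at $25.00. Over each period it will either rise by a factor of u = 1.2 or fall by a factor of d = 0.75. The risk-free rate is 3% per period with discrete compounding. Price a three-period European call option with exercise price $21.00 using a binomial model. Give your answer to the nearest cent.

Risk-neutral probability p = (1 + 0.03 − 0.75)/(1.2 − 0.75) = 0.2800/0.4500 = 0.6222
Terminal stock prices: S_uuu = 43.2, S_uud = 27, S_udd = 16.88, S_ddd = 10.55
Terminal payoffs (S − K): max(22.2, 0) = 22.2, max(6, 0) = 6, max(-4.125, 0) = 0, max(-10.45, 0) = 0
Node uu (S = 36): V_uu = 1/1.03·[0.6222·22.2000 + 0.3778·6.0000] = 15.6117
Node ud (S = 22.5): V_ud = 1/1.03·[0.6222·6.0000 + 0.3778·0.0000] = 3.6246
Node dd (S = 14.06): V_dd = 1/1.03·[0.6222·0.0000 + 0.3778·0.0000] = 0.0000
Node u (S = 30): V_u = 1/1.03·[0.6222·15.6117 + 0.3778·3.6246] = 10.7604
Node d (S = 18.75): V_d = 1/1.03·[0.6222·3.6246 + 0.3778·0.0000] = 2.1896
Node 0 (S = 25): V_0 = 1/1.03·[0.6222·10.7604 + 0.3778·2.1896] = 7.3034

$7.30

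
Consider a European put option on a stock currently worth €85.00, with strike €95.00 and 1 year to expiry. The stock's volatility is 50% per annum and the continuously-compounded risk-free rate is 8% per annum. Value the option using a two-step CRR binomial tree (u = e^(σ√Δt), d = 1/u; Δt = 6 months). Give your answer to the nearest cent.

CRR parameters: u = e^(σ√Δt) = e^(0.5·√0.5) = 1.4241, d = 1/u = 0.7022
Per-period rate: rΔt = 0.08·0.5 = 0.04, so R = e^0.04 = 1.0408
Risk-neutral probability p = (e^0.04 − 0.7022)/(1.4241 − 0.7022) = 0.3386/0.7219 = 0.4691
Terminal stock prices: S_uu = 172.4, S_ud = 85, S_dd = 41.91
Terminal payoffs (K − S): max(-77.39, 0) = 0, max(10, 0) = 10, max(53.09, 0) = 53.09
Node u (S = 121.1): V_u = e^(−0.04)·[0.4691·0.0000 + 0.5309·10.0000] = 5.1013
Node d (S = 59.69): V_d = e^(−0.04)·[0.4691·10.0000 + 0.5309·53.0892] = 31.5890
Node 0 (S = 85): V_0 = e^(−0.04)·[0.4691·5.1013 + 0.5309·31.5890] = 18.4134

€18.41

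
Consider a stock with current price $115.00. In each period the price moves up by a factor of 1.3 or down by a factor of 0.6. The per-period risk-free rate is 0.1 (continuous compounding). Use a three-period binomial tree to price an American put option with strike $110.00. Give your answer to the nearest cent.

$13.66

Risk-neutral probability p = (e^0.1 − 0.6)/(1.3 − 0.6) = 0.5052/0.7000 = 0.7217
Terminal stock prices: S_uuu = 252.7, S_uud = 116.6, S_udd = 53.82, S_ddd = 24.84
Terminal payoffs (K − S): max(-142.7, 0) = 0, max(-6.61, 0) = 0, max(56.18, 0) = 56.18, max(85.16, 0) = 85.16
Node uu (S = 194.4): continuation = e^(−0.1)·[0.7217·0.0000 + 0.2783·0.0000] = 0.0000; exercise value = 0.0000 ≤ continuation, so V_uu = 0.0000
Node ud (S = 89.7): continuation = e^(−0.1)·[0.7217·0.0000 + 0.2783·56.1800] = 14.1484; exercise value = 20.3000 > continuation, so V_ud = 20.3000 (exercise)
Node dd (S = 41.4): continuation = e^(−0.1)·[0.7217·56.1800 + 0.2783·85.1600] = 58.1321; exercise value = 68.6000 > continuation, so V_dd = 68.6000 (exercise)
Node u (S = 149.5): continuation = e^(−0.1)·[0.7217·0.0000 + 0.2783·20.3000] = 5.1124; exercise value = 0.0000 ≤ continuation, so V_u = 5.1124
Node d (S = 69): continuation = e^(−0.1)·[0.7217·20.3000 + 0.2783·68.6000] = 30.5321; exercise value = 41.0000 > continuation, so V_d = 41.0000 (exercise)
Node 0 (S = 115): continuation = e^(−0.1)·[0.7217·5.1124 + 0.2783·41.0000] = 13.6638; exercise value = 0.0000 ≤ continuation, so V_0 = 13.6638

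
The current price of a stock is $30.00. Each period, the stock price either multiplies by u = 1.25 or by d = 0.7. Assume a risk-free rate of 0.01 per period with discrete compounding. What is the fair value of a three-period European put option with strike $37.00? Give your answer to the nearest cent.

$9.66

Risk-neutral probability p = (1 + 0.01 − 0.7)/(1.25 − 0.7) = 0.3100/0.5500 = 0.5636
Terminal stock prices: S_uuu = 58.59, S_uud = 32.81, S_udd = 18.37, S_ddd = 10.29
Terminal payoffs (K − S): max(-21.59, 0) = 0, max(4.188, 0) = 4.188, max(18.63, 0) = 18.63, max(26.71, 0) = 26.71
Node uu (S = 46.88): V_uu = 1/1.01·[0.5636·0.0000 + 0.4364·4.1875] = 1.8092
Node ud (S = 26.25): V_ud = 1/1.01·[0.5636·4.1875 + 0.4364·18.6250] = 10.3837
Node dd (S = 14.7): V_dd = 1/1.01·[0.5636·18.6250 + 0.4364·26.7100] = 21.9337
Node u (S = 37.5): V_u = 1/1.01·[0.5636·1.8092 + 0.4364·10.3837] = 5.4958
Node d (S = 21): V_d = 1/1.01·[0.5636·10.3837 + 0.4364·21.9337] = 15.2710
Node 0 (S = 30): V_0 = 1/1.01·[0.5636·5.4958 + 0.4364·15.2710] = 9.6647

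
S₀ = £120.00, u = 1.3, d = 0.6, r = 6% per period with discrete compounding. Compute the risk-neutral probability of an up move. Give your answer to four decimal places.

Risk-neutral probability p = (1 + 0.06 − 0.6)/(1.3 − 0.6) = 0.4600/0.7000 = 0.6571

p = 0.6571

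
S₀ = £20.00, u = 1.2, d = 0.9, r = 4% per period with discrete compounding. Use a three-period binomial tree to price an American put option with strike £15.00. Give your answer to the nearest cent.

£0.06

Risk-neutral probability p = (1 + 0.04 − 0.9)/(1.2 − 0.9) = 0.1400/0.3000 = 0.4667
Terminal stock prices: S_uuu = 34.56, S_uud = 25.92, S_udd = 19.44, S_ddd = 14.58
Terminal payoffs (K − S): max(-19.56, 0) = 0, max(-10.92, 0) = 0, max(-4.44, 0) = 0, max(0.42, 0) = 0.42
Node uu (S = 28.8): continuation = 1/1.04·[0.4667·0.0000 + 0.5333·0.0000] = 0.0000; exercise value = 0.0000 ≤ continuation, so V_uu = 0.0000
Node ud (S = 21.6): continuation = 1/1.04·[0.4667·0.0000 + 0.5333·0.0000] = 0.0000; exercise value = 0.0000 ≤ continuation, so V_ud = 0.0000
Node dd (S = 16.2): continuation = 1/1.04·[0.4667·0.0000 + 0.5333·0.4200] = 0.2154; exercise value = 0.0000 ≤ continuation, so V_dd = 0.2154
Node u (S = 24): continuation = 1/1.04·[0.4667·0.0000 + 0.5333·0.0000] = 0.0000; exercise value = 0.0000 ≤ continuation, so V_u = 0.0000
Node d (S = 18): continuation = 1/1.04·[0.4667·0.0000 + 0.5333·0.2154] = 0.1105; exercise value = 0.0000 ≤ continuation, so V_d = 0.1105
Node 0 (S = 20): continuation = 1/1.04·[0.4667·0.0000 + 0.5333·0.1105] = 0.0566; exercise value = 0.0000 ≤ continuation, so V_0 = 0.0566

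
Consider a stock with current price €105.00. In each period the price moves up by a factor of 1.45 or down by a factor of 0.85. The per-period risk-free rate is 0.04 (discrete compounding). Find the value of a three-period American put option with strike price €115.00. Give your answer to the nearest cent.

€18.21

Risk-neutral probability p = (1 + 0.04 − 0.85)/(1.45 − 0.85) = 0.1900/0.6000 = 0.3167
Terminal stock prices: S_uuu = 320.1, S_uud = 187.6, S_udd = 110, S_ddd = 64.48
Terminal payoffs (K − S): max(-205.1, 0) = 0, max(-72.65, 0) = 0, max(4.999, 0) = 4.999, max(50.52, 0) = 50.52
Node uu (S = 220.8): continuation = 1/1.04·[0.3167·0.0000 + 0.6833·0.0000] = 0.0000; exercise value = 0.0000 ≤ continuation, so V_uu = 0.0000
Node ud (S = 129.4): continuation = 1/1.04·[0.3167·0.0000 + 0.6833·4.9994] = 3.2848; exercise value = 0.0000 ≤ continuation, so V_ud = 3.2848
Node dd (S = 75.86): continuation = 1/1.04·[0.3167·4.9994 + 0.6833·50.5169] = 34.7144; exercise value = 39.1375 > continuation, so V_dd = 39.1375 (exercise)
Node u (S = 152.2): continuation = 1/1.04·[0.3167·0.0000 + 0.6833·3.2848] = 2.1583; exercise value = 0.0000 ≤ continuation, so V_u = 2.1583
Node d (S = 89.25): continuation = 1/1.04·[0.3167·3.2848 + 0.6833·39.1375] = 26.7155; exercise value = 25.7500 ≤ continuation, so V_d = 26.7155
Node 0 (S = 105): continuation = 1/1.04·[0.3167·2.1583 + 0.6833·26.7155] = 18.2107; exercise value = 10.0000 ≤ continuation, so V_0 = 18.2107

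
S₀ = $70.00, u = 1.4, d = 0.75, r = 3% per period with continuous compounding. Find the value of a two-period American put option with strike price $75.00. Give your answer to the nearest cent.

Risk-neutral probability p = (e^0.03 − 0.75)/(1.4 − 0.75) = 0.2805/0.6500 = 0.4315
Terminal stock prices: S_uu = 137.2, S_ud = 73.5, S_dd = 39.38
Terminal payoffs (K − S): max(-62.2, 0) = 0, max(1.5, 0) = 1.5, max(35.62, 0) = 35.62
Node u (S = 98): continuation = e^(−0.03)·[0.4315·0.0000 + 0.5685·1.5000] = 0.8276; exercise value = 0.0000 ≤ continuation, so V_u = 0.8276
Node d (S = 52.5): continuation = e^(−0.03)·[0.4315·1.5000 + 0.5685·35.6250] = 20.2834; exercise value = 22.5000 > continuation, so V_d = 22.5000 (exercise)
Node 0 (S = 70): continuation = e^(−0.03)·[0.4315·0.8276 + 0.5685·22.5000] = 12.7604; exercise value = 5.0000 ≤ continuation, so V_0 = 12.7604

$12.76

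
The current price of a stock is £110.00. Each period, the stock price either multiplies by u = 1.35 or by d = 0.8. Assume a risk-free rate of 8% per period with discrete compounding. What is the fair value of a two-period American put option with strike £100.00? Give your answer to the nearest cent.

£6.12

Risk-neutral probability p = (1 + 0.08 − 0.8)/(1.35 − 0.8) = 0.2800/0.5500 = 0.5091
Terminal stock prices: S_uu = 200.5, S_ud = 118.8, S_dd = 70.4
Terminal payoffs (K − S): max(-100.5, 0) = 0, max(-18.8, 0) = 0, max(29.6, 0) = 29.6
Node u (S = 148.5): continuation = 1/1.08·[0.5091·0.0000 + 0.4909·0.0000] = 0.0000; exercise value = 0.0000 ≤ continuation, so V_u = 0.0000
Node d (S = 88): continuation = 1/1.08·[0.5091·0.0000 + 0.4909·29.6000] = 13.4545; exercise value = 12.0000 ≤ continuation, so V_d = 13.4545
Node 0 (S = 110): continuation = 1/1.08·[0.5091·0.0000 + 0.4909·13.4545] = 6.1157; exercise value = 0.0000 ≤ continuation, so V_0 = 6.1157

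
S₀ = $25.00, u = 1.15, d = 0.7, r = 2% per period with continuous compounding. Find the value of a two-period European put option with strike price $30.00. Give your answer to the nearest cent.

Risk-neutral probability p = (e^0.02 − 0.7)/(1.15 − 0.7) = 0.3202/0.4500 = 0.7116
Terminal stock prices: S_uu = 33.06, S_ud = 20.12, S_dd = 12.25
Terminal payoffs (K − S): max(-3.062, 0) = 0, max(9.875, 0) = 9.875, max(17.75, 0) = 17.75
Node u (S = 28.75): V_u = e^(−0.02)·[0.7116·0.0000 + 0.2884·9.8750] = 2.7920
Node d (S = 17.5): V_d = e^(−0.02)·[0.7116·9.8750 + 0.2884·17.7500] = 11.9060
Node 0 (S = 25): V_0 = e^(−0.02)·[0.7116·2.7920 + 0.2884·11.9060] = 5.3135

$5.31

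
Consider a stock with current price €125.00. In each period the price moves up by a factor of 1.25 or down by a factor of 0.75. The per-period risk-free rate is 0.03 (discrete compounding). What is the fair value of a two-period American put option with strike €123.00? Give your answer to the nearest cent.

Risk-neutral probability p = (1 + 0.03 − 0.75)/(1.25 − 0.75) = 0.2800/0.5000 = 0.5600
Terminal stock prices: S_uu = 195.3, S_ud = 117.2, S_dd = 70.31
Terminal payoffs (K − S): max(-72.31, 0) = 0, max(5.812, 0) = 5.812, max(52.69, 0) = 52.69
Node u (S = 156.2): continuation = 1/1.03·[0.5600·0.0000 + 0.4400·5.8125] = 2.4830; exercise value = 0.0000 ≤ continuation, so V_u = 2.4830
Node d (S = 93.75): continuation = 1/1.03·[0.5600·5.8125 + 0.4400·52.6875] = 25.6675; exercise value = 29.2500 > continuation, so V_d = 29.2500 (exercise)
Node 0 (S = 125): continuation = 1/1.03·[0.5600·2.4830 + 0.4400·29.2500] = 13.8451; exercise value = 0.0000 ≤ continuation, so V_0 = 13.8451

€13.85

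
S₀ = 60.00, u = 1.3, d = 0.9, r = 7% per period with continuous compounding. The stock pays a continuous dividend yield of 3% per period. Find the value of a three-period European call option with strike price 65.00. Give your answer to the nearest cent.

Per-period risk-free factor R = e^0.07 = 1.0725; dividend-adjusted growth = e^(0.07−0.03) = 1.0408.
Risk-neutral probability p = (1.0408 − 0.9)/(1.3 − 0.9) = 0.1408/0.4000 = 0.3520
Terminal stock prices: S_uuu = 131.8, S_uud = 91.26, S_udd = 63.18, S_ddd = 43.74
Terminal payoffs (S − K): max(66.82, 0) = 66.82, max(26.26, 0) = 26.26, max(-1.82, 0) = 0, max(-21.26, 0) = 0
Node uu (S = 101.4): V_uu = e^(−0.07)·[0.3520·66.8200 + 0.6480·26.2600] = 37.7976
Node ud (S = 70.2): V_ud = e^(−0.07)·[0.3520·26.2600 + 0.6480·0.0000] = 8.6193
Node dd (S = 48.6): V_dd = e^(−0.07)·[0.3520·0.0000 + 0.6480·0.0000] = 0.0000
Node u (S = 78): V_u = e^(−0.07)·[0.3520·37.7976 + 0.6480·8.6193] = 17.6137
Node d (S = 54): V_d = e^(−0.07)·[0.3520·8.6193 + 0.6480·0.0000] = 2.8291
Node 0 (S = 60): V_0 = e^(−0.07)·[0.3520·17.6137 + 0.6480·2.8291] = 7.4905

7.49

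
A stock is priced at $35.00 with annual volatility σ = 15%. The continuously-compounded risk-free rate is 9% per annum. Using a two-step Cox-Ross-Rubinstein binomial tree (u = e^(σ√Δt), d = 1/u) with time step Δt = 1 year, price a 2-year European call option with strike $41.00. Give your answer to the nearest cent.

CRR parameters: u = e^(σ√Δt) = e^(0.15·√1) = 1.1618, d = 1/u = 0.8607
Per-period rate: rΔt = 0.09·1 = 0.09, so R = e^0.09 = 1.0942
Risk-neutral probability p = (e^0.09 − 0.8607)/(1.1618 − 0.8607) = 0.2335/0.3011 = 0.7753
Terminal stock prices: S_uu = 47.25, S_ud = 35, S_dd = 25.93
Terminal payoffs (S − K): max(6.245, 0) = 6.245, max(-6, 0) = 0, max(-15.07, 0) = 0
Node u (S = 40.66): V_u = e^(−0.09)·[0.7753·6.2451 + 0.2247·0.0000] = 4.4251
Node d (S = 30.12): V_d = e^(−0.09)·[0.7753·0.0000 + 0.2247·0.0000] = 0.0000
Node 0 (S = 35): V_0 = e^(−0.09)·[0.7753·4.4251 + 0.2247·0.0000] = 3.1356

$3.14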